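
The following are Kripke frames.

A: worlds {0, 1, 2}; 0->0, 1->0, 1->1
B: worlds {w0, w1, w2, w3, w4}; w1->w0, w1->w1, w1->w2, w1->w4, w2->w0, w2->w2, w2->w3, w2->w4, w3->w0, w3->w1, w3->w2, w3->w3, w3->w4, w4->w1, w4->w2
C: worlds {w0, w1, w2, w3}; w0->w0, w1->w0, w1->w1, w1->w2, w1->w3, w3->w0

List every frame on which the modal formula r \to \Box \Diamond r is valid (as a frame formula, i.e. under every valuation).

none

Frame correspondent (Sahlqvist): \forall x \forall y (Rxy \to Ryx) — i.e. symmetry.
A: fails — R10 but not R01.
B: fails — Rw1w2 but not Rw2w1.
C: fails — Rw1w2 but not Rw2w1.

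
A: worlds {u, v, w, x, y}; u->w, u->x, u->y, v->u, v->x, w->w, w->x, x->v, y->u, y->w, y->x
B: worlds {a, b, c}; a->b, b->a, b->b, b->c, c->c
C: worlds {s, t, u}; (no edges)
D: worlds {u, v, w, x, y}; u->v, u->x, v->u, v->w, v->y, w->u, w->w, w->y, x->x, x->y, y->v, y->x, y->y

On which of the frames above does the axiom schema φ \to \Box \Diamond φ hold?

This is the axiom for symmetry; its first-order frame correspondent is \forall x \forall y (Rxy \to Ryx).
A: fails — Ryx but not Rxy.
B: fails — Rbc but not Rcb.
C: holds.
D: fails — Rwu but not Ruw.

C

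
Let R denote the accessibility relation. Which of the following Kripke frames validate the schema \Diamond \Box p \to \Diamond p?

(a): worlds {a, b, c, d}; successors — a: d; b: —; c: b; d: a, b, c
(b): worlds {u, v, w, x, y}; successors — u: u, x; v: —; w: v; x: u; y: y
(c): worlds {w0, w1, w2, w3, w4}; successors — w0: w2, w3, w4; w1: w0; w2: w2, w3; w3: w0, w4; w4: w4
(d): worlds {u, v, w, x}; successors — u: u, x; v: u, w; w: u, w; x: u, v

This is the axiom for a generalized confluence (Geach) condition; its first-order frame correspondent is \forall x \forall y (xRy \to \exists w (yRw \wedge xRw)).
(a): fails — aRd but no w with dRw and aRw.
(b): fails — wRv but no t with vRt and wRt.
(c): fails — w1Rw0 but no w with w0Rw and w1Rw.
(d): ✓.

(d)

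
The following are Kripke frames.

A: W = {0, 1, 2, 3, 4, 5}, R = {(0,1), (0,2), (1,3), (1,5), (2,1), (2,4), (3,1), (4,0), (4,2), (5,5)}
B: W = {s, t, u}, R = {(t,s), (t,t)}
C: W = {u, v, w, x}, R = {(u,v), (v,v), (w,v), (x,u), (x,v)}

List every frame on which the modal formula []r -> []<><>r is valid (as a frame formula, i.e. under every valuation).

C

The schema corresponds to a generalized confluence (Geach) condition: forall x forall z (xRz -> exists w (xRw & z R^2 w)).
A: fails — 4R0 but no w with 4Rw and 0R²w.
B: fails — tRs but no w with tRw and sR²w.
C: condition met.
Valid on: C.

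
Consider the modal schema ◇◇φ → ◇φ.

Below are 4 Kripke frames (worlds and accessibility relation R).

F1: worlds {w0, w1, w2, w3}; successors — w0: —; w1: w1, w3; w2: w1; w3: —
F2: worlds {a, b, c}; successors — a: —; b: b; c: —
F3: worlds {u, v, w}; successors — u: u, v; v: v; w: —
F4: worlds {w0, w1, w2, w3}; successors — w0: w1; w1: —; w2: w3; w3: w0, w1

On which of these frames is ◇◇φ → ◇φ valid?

F2, F3

Frame correspondent (Sahlqvist): ∀x ∀y ∀z (Rxy ∧ Ryz → Rxz) — i.e. transitivity.
F1: fails — Rw2w1 and Rw1w3 but not Rw2w3.
F2: holds.
F3: holds.
F4: fails — Rw2w3 and Rw3w1 but not Rw2w1.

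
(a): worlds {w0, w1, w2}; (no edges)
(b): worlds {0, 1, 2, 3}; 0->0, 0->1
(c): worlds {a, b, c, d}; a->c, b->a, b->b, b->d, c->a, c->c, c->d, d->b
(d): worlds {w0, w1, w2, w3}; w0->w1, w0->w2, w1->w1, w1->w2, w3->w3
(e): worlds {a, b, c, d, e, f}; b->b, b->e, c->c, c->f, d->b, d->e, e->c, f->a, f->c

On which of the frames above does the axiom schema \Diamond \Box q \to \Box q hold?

This is the axiom for the Euclidean property; its first-order frame correspondent is \forall x \forall y \forall z (Rxy \wedge Rxz \to Ryz).
(a): satisfies the condition.
(b): fails — R01 and R00 but not R10.
(c): fails — Rba and Rbb but not Rab.
(d): fails — Rw0w2 and Rw0w1 but not Rw2w1.
(e): fails — Rbe and Rbb but not Reb.
Valid on: (a).

(a)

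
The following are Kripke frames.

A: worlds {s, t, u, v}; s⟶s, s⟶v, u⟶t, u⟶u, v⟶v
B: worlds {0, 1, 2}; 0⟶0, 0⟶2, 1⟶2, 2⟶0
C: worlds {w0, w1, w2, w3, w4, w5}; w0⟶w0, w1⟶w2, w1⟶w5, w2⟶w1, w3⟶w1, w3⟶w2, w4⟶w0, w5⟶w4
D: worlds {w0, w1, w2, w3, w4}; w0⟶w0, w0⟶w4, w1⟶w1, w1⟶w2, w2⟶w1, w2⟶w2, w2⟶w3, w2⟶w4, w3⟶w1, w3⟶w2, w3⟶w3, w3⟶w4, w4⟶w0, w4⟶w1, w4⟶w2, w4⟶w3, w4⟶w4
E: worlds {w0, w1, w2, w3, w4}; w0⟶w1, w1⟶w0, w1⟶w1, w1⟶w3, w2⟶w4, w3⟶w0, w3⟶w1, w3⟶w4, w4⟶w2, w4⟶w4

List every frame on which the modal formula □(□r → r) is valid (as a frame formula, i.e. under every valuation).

D

Frame correspondent (Sahlqvist): ∀x ∀y (Rxy → Ryy) — i.e. shift-reflexivity.
A: fails — Rut but not Rtt.
B: fails — R12 but not R22.
C: fails — Rw1w5 but not Rw5w5.
D: holds.
E: fails — Rw1w0 but not Rw0w0.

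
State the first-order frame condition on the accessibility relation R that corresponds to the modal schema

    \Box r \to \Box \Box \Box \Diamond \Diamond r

This is a Sahlqvist (Geach-type) schema ◇^0□^1r → □^3◇^2r.
Minimal-valuation argument: fix x; take any y with xR^0y and any z with xR^3z. Set V(r) to the set of worlds R-reachable from y in exactly 1 step. Then □^1r holds at y, so the antecedent holds at x; validity forces ◇^2r at z, giving a w with zR^2w and yR^1w.
First-order correspondent: \forall x \forall z (x R^3 z \to \exists w (xRw \wedge z R^2 w)).

\forall x \forall z (x R^3 z \to \exists w (xRw \wedge z R^2 w))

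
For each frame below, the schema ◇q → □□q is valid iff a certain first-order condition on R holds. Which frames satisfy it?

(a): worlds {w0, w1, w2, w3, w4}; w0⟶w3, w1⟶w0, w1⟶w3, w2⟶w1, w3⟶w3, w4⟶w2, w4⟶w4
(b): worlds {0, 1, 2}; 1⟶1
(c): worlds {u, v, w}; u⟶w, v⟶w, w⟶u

Frame correspondent (Sahlqvist): ∀x ∀y ∀z ((xRy ∧ xR²z) → ∃w (y = w ∧ z = w)) — i.e. a generalized confluence (Geach) condition.
(a): fails — w1Rw0, w1R²w3 but w0 ≠ w3.
(b): satisfies the condition.
(c): fails — uRw, uR²u but w ≠ u.

(b)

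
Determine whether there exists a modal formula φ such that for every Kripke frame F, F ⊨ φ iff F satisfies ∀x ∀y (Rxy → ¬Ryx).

Not definable by any modal formula

If a class were modally definable it would be closed under surjective bounded morphisms (Goldblatt–Thomason).
The 5-cycle (worlds w0,w1,w2,w3,w4 with w0→w1→w2→w3→w4→w0) is asymmetric. Mapping every world to a single reflexive point • is a surjective bounded morphism, and the reflexive point is not asymmetric (R•• but asymmetry requires ¬R••).
So the class is not modally definable.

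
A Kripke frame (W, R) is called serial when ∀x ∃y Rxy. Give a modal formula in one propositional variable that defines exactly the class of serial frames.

□s → ◇s

The condition is seriality. The D schema □s → ◇s defines it.
Suppose □s→◇s is valid. At any x set V(s)=W. Then □s at x, so ◇s at x, so x has a successor.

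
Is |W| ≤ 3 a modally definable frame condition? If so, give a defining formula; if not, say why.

Modal frame validity is preserved under disjoint unions.
Any modal formula valid on each of 4 disjoint one-world frames is valid on their disjoint union (validity is preserved under disjoint unions). Each one-world frame has |W|=1≤3, but the union has |W|=4.
So no modal formula (or set of formulas) defines exactly the |W|≤3 frames.

No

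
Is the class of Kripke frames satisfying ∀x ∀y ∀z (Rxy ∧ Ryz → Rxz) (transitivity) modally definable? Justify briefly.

This is a Sahlqvist condition; the 4 axiom □q → □□q defines it.
Suppose □q→□□q is valid. Take Rxy, Ryz and set V(q)={w : Rxw}. Then □q at x, so □□q at x, so □q at y, so q at z, i.e. Rxz.

Yes — defined by □q → □□q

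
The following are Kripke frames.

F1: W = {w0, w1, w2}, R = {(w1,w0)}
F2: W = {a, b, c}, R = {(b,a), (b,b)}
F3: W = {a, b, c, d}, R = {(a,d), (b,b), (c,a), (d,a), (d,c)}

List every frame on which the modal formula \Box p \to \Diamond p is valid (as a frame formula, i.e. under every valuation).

F3

This is the axiom for seriality; its first-order frame correspondent is \forall x \exists y Rxy.
F1: fails — world w0 has no successor.
F2: fails — world a has no successor.
F3: ✓.
Valid on: F3.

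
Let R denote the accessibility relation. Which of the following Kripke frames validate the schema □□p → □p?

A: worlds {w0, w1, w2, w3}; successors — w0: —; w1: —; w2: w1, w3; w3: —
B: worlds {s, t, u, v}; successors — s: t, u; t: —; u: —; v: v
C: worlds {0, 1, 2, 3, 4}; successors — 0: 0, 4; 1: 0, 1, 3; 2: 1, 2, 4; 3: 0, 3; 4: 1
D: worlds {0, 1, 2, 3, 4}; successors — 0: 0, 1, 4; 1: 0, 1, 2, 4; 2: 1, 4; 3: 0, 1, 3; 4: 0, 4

Frame correspondent (Sahlqvist): ∀x ∀y (Rxy → ∃z (Rxz ∧ Rzy)) — i.e. density.
A: fails — Rw2w1 but no z with Rw2z and Rzw1.
B: fails — Rsu but no z with Rsz and Rzu.
C: satisfies the condition.
D: satisfies the condition.

C, D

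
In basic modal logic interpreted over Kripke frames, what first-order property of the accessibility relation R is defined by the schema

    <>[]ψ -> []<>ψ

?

This is the .2 axiom.
Its frame correspondent is convergence — forall x forall y forall z (Rxy & Rxz -> exists w (Ryw & Rzw)).

convergence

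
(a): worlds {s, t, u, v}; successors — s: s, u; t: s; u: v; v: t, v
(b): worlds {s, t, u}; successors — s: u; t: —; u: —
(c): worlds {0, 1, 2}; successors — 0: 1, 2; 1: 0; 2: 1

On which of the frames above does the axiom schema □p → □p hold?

(a), (b), (c)

Frame correspondent (Sahlqvist): ∀x ∀z (xRz → ∃w (xRw ∧ z = w)) — i.e. a generalized confluence (Geach) condition.
(a): holds.
(b): holds.
(c): holds.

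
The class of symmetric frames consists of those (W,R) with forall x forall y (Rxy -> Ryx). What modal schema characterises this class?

This is symmetry; the standard corresponding axiom is B: q → □◇q.
Suppose q→□◇q is valid. Take Rxy and set V(q)={x}. Then q at x, so □◇q at x, so ◇q at y, so some z with Ryz has q; z=x, i.e. Ryx.

q → □◇q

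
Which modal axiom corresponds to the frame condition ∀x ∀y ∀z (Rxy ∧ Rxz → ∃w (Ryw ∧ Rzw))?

◇□q → □◇q

A defining formula is ◇□q → □◇q (the .2 axiom).
Suppose ◇□q→□◇q is valid. Take Rxy, Rxz and set V(q)={w : Ryw}. Then □q at y so ◇□q at x, so □◇q at x, so ◇q at z, giving w with Rzw and Ryw.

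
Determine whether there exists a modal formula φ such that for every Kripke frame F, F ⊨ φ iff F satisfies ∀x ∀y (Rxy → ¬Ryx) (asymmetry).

If a class were modally definable it would be closed under surjective bounded morphisms (Goldblatt–Thomason).
The 3-cycle (worlds s,t,u with s→t→u→s) is asymmetric. Mapping every world to a single reflexive point • is a surjective bounded morphism, and the reflexive point is not asymmetric (R•• but asymmetry requires ¬R••).
Hence asymmetry is not modally definable.

Not modally definable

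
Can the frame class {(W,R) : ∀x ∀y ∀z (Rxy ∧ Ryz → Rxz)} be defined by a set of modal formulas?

Definable; □q → □□q defines it

The condition is transitivity. A defining modal formula is □q → □□q.
Suppose □q→□□q is valid. Take Rxy, Ryz and set V(q)={w : Rxw}. Then □q at x, so □□q at x, so □q at y, so q at z, i.e. Rxz.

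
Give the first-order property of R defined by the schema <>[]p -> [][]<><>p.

This is a Sahlqvist (Geach-type) schema ◇^1□^1p → □^2◇^2p.
Minimal-valuation argument: fix x; take any y with xR^1y and any z with xR^2z. Set V(p) to the set of worlds R-reachable from y in exactly 1 step. Then □^1p holds at y, so the antecedent holds at x; validity forces ◇^2p at z, giving a w with zR^2w and yR^1w.
First-order correspondent: forall x forall y forall z ((xRy & x R^2 z) -> exists w (yRw & z R^2 w)).

forall x forall y forall z ((xRy & x R^2 z) -> exists w (yRw & z R^2 w))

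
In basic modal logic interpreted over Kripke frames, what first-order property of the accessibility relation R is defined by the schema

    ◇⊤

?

◇⊤ holds at w iff w has a successor, so frame-validity of ◇⊤ is exactly seriality. Equivalently via □r → ◇r:
Suppose □r→◇r is valid. At any x set V(r)=W. Then □r at x, so ◇r at x, so x has a successor.

seriality: ∀x ∃y Rxy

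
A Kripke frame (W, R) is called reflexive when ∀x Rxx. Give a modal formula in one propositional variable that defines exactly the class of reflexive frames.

A defining formula is □r → r (the T axiom).

□r → r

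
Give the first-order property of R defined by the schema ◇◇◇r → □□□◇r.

∀x ∀y ∀z ((xR³y ∧ xR³z) → ∃w (y = w ∧ zRw))

This is a Sahlqvist (Geach-type) schema ◇^3□^0r → □^3◇^1r.
First-order correspondent: ∀x ∀y ∀z ((xR³y ∧ xR³z) → ∃w (y = w ∧ zRw)).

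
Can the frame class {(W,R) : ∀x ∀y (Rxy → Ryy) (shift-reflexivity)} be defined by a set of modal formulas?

Yes — defined by □(□q → q)

Yes: it is shift-reflexivity, defined by the T□ schema □(□q → q).
Suppose □(□q→q) is valid. Take Rxy and set V(q)={w : Ryw}. Then at y, □q holds; since □(□q→q) at x, □q→q at y, so q at y, i.e. Ryy.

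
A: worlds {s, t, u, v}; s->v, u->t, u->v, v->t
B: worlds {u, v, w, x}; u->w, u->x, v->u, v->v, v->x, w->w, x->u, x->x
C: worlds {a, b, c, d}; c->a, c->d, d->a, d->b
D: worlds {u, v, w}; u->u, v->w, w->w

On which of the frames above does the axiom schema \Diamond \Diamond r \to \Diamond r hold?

Frame correspondent (Sahlqvist): \forall x \forall y (x R^2 y \to \exists w (y = w \wedge xRw)) — i.e. a generalized confluence (Geach) condition.
A: fails — sR²t but no w with t=w and sRw.
B: fails — uR²u but no t with u=t and uRt.
C: fails — cR²b but no w with b=w and cRw.
D: holds.
Valid on: D.

D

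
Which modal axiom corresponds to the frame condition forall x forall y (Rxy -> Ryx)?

q → □◇q

This is symmetry; the standard corresponding axiom is B: q → □◇q.
Suppose q→□◇q is valid. Take Rxy and set V(q)={x}. Then q at x, so □◇q at x, so ◇q at y, so some z with Ryz has q; z=x, i.e. Ryx.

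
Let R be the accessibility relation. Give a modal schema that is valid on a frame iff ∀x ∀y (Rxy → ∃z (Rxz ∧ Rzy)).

□□q → □q

The condition is density. The C4 schema □□q → □q defines it.
Suppose □□q→□q is valid. Take Rxy and set V(q)={w : xR²w}. Then □□q at x, so □q at x, so q at y, i.e. ∃z(Rxz∧Rzy).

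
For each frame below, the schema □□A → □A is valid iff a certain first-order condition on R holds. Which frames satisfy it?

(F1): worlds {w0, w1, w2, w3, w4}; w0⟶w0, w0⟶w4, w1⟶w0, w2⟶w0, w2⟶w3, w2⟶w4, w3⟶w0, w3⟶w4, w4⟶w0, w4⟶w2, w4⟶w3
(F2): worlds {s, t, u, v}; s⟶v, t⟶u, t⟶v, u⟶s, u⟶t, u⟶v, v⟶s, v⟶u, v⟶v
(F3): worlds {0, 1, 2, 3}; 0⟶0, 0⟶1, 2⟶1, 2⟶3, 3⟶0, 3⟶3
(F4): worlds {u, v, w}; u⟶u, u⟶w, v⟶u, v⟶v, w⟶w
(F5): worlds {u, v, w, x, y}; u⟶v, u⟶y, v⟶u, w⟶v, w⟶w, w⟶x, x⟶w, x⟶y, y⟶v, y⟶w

(F4)

Frame correspondent (Sahlqvist): ∀x ∀y (Rxy → ∃z (Rxz ∧ Rzy)) — i.e. density.
(F1): fails — Rw4w2 but no z with Rw4z and Rzw2.
(F2): fails — Rut but no z with Ruz and Rzt.
(F3): fails — R21 but no z with R2z and Rz1.
(F4): condition met.
(F5): fails — Rvu but no z with Rvz and Rzu.
Valid on: (F4).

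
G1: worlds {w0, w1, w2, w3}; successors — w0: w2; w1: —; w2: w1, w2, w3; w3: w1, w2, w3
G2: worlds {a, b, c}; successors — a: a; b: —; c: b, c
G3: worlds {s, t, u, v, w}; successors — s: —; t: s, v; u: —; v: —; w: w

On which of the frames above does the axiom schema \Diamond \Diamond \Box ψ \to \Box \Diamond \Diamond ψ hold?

This is the axiom for a generalized confluence (Geach) condition; its first-order frame correspondent is \forall x \forall y \forall z ((x R^2 y \wedge xRz) \to \exists w (yRw \wedge z R^2 w)).
G1: fails — w0R²w1, w0Rw2 but no w with w1Rw and w2R²w.
G2: fails — cR²b, cRb but no w with bRw and bR²w.
G3: satisfies the condition.

G3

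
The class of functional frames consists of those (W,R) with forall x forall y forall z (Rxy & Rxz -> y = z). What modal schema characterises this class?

This is partial functionality; the standard corresponding axiom is CD: ◇s → □s.
Suppose ◇s→□s is valid. Take Rxy, Rxz and set V(s)={y}. Then ◇s at x, so □s at x, so s at z, i.e. z=y.

◇s → □s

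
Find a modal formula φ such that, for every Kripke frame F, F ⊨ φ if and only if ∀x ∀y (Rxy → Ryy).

□(□p → p)

A defining formula is □(□p → p) (the T□ axiom).
Suppose □(□p→p) is valid. Take Rxy and set V(p)={w : Ryw}. Then at y, □p holds; since □(□p→p) at x, □p→p at y, so p at y, i.e. Ryy.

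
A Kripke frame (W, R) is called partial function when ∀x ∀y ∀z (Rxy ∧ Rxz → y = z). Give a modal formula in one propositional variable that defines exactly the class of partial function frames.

◇q → □q

The condition is partial functionality. The CD schema ◇q → □q defines it.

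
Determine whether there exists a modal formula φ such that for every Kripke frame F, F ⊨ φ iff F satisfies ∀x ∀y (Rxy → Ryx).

Yes: it is symmetry, defined by the B schema p → □◇p.
Suppose p→□◇p is valid. Take Rxy and set V(p)={x}. Then p at x, so □◇p at x, so ◇p at y, so some z with Ryz has p; z=x, i.e. Ryx.

Definable; p → □◇p defines it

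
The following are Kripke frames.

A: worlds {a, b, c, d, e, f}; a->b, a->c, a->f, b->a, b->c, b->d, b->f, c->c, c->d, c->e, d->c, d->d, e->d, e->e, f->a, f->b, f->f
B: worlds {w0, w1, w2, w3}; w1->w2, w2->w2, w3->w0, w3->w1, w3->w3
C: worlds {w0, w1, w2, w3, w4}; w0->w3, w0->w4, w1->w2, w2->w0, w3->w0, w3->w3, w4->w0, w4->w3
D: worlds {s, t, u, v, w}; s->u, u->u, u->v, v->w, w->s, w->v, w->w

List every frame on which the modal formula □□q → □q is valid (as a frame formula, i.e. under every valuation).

A, B, D

Frame correspondent (Sahlqvist): ∀x ∀y (Rxy → ∃z (Rxz ∧ Rzy)) — i.e. density.
A: ✓.
B: ✓.
C: fails — Rw1w2 but no z with Rw1z and Rzw2.
D: ✓.
Valid on: A, B, D.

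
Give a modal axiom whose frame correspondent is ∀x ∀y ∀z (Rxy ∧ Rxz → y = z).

The condition is partial functionality. The CD schema ◇ψ → □ψ defines it.
Suppose ◇ψ→□ψ is valid. Take Rxy, Rxz and set V(ψ)={y}. Then ◇ψ at x, so □ψ at x, so ψ at z, i.e. z=y.

◇ψ → □ψ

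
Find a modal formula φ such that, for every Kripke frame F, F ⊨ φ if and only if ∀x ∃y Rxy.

The condition is seriality. The D schema □p → ◇p defines it.
Suppose □p→◇p is valid. At any x set V(p)=W. Then □p at x, so ◇p at x, so x has a successor.

□p → ◇p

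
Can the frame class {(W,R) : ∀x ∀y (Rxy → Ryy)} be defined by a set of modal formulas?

The condition is shift-reflexivity. A defining modal formula is □(□p → p).

Yes, by □(□p → p)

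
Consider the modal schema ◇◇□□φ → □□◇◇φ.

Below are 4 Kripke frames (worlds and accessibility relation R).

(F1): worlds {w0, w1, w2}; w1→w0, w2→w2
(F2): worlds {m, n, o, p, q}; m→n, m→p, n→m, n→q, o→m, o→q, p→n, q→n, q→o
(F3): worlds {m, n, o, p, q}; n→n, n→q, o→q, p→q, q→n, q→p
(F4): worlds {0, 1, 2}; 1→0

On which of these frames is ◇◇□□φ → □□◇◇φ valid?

This is the axiom for a generalized confluence (Geach) condition; its first-order frame correspondent is ∀x ∀y ∀z ((xR²y ∧ xR²z) → ∃w (yR²w ∧ zR²w)).
(F1): ✓.
(F2): fails — mR²n, mR²q but no w with nR²w and qR²w.
(F3): ✓.
(F4): ✓.
Valid on: (F1), (F3), (F4).

(F1), (F3), (F4)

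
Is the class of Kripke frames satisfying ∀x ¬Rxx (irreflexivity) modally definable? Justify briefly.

Modal frame validity is preserved under surjective bounded morphisms.
The 5-cycle (worlds a,b,c,d,e with a→b→c→d→e→a) is irreflexive, and the map sending every world to a single reflexive point • is a surjective bounded morphism (forth: every edge maps to (•,•); back: every world has a successor). So any modal formula valid on the 5-cycle is also valid on the reflexive point, which is not irreflexive.
So no modal formula (or set of formulas) defines exactly the irreflexive frames.

Not definable by any modal formula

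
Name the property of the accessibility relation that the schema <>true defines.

This is a form of the D axiom.
It corresponds to seriality: forall x exists y Rxy.

Seriality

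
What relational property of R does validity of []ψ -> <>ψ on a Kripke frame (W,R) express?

Suppose □ψ→◇ψ is valid. At any x set V(ψ)=W. Then □ψ at x, so ◇ψ at x, so x has a successor.

seriality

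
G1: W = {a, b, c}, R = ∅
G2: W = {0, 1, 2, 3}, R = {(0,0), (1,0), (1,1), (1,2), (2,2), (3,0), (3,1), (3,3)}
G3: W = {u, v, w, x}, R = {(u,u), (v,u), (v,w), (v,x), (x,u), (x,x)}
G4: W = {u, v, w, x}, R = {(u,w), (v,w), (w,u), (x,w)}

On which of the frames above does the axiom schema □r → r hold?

G2

Frame correspondent (Sahlqvist): ∀x Rxx — i.e. reflexivity.
G1: fails — world a does not see itself.
G2: condition met.
G3: fails — world v does not see itself.
G4: fails — world u does not see itself.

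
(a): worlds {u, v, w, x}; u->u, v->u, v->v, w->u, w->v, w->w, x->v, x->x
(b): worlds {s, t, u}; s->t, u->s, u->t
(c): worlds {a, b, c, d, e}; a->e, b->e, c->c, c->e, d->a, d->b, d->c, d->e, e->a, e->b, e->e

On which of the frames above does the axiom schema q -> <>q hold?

(a)

Frame correspondent (Sahlqvist): forall x Rxx — i.e. reflexivity.
(a): condition met.
(b): fails — world s does not see itself.
(c): fails — world a does not see itself.
Valid on: (a).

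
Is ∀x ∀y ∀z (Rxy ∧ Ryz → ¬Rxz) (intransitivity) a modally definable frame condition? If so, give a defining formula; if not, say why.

If a class were modally definable it would be closed under surjective bounded morphisms (Goldblatt–Thomason).
The 7-cycle (worlds w0,w1,w2,w3,w4,w5,w6 with w0→w1→w2→w3→w4→w5→w6→w0) is intransitive. Mapping every world to a single reflexive point • is a surjective bounded morphism; the reflexive point is not intransitive (R••∧R•• but R••).
So the class is not modally definable.

Not definable by any modal formula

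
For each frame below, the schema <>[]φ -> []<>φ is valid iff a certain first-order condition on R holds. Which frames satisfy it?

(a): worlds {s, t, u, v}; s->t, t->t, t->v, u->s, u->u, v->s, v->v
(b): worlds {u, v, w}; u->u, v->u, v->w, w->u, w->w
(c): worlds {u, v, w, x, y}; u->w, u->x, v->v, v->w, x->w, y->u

(b)

The schema corresponds to convergence: forall x forall y forall z (Rxy & Rxz -> exists w (Ryw & Rzw)).
(a): fails — Ruu and Rus but u and s have no common successor.
(b): ✓.
(c): fails — Ruw and Ruw but w and w have no common successor.
Valid on: (b).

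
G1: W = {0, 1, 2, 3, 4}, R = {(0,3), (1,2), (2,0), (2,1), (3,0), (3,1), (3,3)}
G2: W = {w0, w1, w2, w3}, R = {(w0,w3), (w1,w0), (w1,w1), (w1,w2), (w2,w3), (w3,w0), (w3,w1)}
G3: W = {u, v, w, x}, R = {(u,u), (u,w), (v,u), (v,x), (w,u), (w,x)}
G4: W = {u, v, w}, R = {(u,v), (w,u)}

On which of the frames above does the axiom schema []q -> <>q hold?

G2

This is the axiom for seriality; its first-order frame correspondent is forall x exists y Rxy.
G1: fails — world 4 has no successor.
G2: satisfies the condition.
G3: fails — world x has no successor.
G4: fails — world v has no successor.
Valid on: G2.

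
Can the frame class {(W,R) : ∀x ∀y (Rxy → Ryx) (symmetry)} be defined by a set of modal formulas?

This is a Sahlqvist condition; the B axiom r → □◇r defines it.

Yes — defined by r → □◇r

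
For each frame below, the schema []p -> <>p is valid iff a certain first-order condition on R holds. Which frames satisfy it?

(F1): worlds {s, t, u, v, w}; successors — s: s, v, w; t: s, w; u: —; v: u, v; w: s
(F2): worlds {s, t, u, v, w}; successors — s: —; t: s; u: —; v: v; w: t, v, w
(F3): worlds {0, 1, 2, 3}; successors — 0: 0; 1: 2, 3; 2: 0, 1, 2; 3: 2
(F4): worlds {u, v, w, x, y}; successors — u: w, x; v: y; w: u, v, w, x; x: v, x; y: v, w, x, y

(F3), (F4)

The schema corresponds to seriality: forall x exists y Rxy.
(F1): fails — world u has no successor.
(F2): fails — world s has no successor.
(F3): satisfies the condition.
(F4): satisfies the condition.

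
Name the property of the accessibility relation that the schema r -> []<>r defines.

Suppose r→□◇r is valid. Take Rxy and set V(r)={x}. Then r at x, so □◇r at x, so ◇r at y, so some z with Ryz has r; z=x, i.e. Ryx.
Conversely, any frame satisfying forall x forall y (Rxy -> Ryx) validates the schema.
So the correspondent is symmetry.

Symmetry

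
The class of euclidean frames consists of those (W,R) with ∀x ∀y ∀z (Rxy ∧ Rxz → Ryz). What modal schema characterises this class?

◇ψ → □◇ψ

A defining formula is ◇ψ → □◇ψ (the 5 axiom).
Suppose ◇ψ→□◇ψ is valid. Take Rxy, Rxz and set V(ψ)={y}. Then ◇ψ at x, so □◇ψ at x, so ◇ψ at z, so some w with Rzw has ψ; w=y, i.e. Rzy. By symmetry of the argument, Ryz.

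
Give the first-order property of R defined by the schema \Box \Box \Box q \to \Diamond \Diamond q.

\forall x \exists w (x R^3 w \wedge x R^2 w)

This is a Sahlqvist (Geach-type) schema ◇^0□^3q → □^0◇^2q.
Minimal-valuation argument: fix x; take any y with xR^0y and any z with xR^0z. Set V(q) to the set of worlds R-reachable from y in exactly 3 steps. Then □^3q holds at y, so the antecedent holds at x; validity forces ◇^2q at z, giving a w with zR^2w and yR^3w.
First-order correspondent: \forall x \exists w (x R^3 w \wedge x R^2 w).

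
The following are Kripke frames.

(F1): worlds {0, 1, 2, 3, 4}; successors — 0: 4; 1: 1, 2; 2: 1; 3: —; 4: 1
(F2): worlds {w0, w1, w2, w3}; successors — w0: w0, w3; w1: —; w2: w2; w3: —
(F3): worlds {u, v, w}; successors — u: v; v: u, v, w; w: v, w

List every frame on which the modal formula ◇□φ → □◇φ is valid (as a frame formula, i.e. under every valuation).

(F1), (F3)

This is the axiom for convergence; its first-order frame correspondent is ∀x ∀y ∀z (Rxy ∧ Rxz → ∃w (Ryw ∧ Rzw)).
(F1): condition met.
(F2): fails — Rw0w0 and Rw0w3 but w0 and w3 have no common successor.
(F3): condition met.
Valid on: (F1), (F3).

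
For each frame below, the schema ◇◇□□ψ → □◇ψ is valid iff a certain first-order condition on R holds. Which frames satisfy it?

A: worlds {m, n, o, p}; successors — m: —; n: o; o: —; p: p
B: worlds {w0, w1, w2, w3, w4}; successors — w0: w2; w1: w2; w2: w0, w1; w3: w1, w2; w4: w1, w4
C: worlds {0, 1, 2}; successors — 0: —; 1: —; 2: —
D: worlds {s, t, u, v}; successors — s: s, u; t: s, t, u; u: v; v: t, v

A, C

The schema corresponds to a generalized confluence (Geach) condition: ∀x ∀y ∀z ((xR²y ∧ xRz) → ∃w (yR²w ∧ zRw)).
A: condition met.
B: fails — w3R²w0, w3Rw1 but no w with w0R²w and w1Rw.
C: condition met.
D: fails — sR²u, sRs but no w with uR²w and sRw.
Valid on: A, C.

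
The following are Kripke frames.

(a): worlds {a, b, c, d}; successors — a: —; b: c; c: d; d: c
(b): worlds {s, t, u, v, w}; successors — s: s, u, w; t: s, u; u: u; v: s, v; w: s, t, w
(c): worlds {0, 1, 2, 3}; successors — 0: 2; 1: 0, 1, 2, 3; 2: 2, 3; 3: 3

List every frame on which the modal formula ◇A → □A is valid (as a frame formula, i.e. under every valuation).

The schema corresponds to partial functionality: ∀x ∀y ∀z (Rxy ∧ Rxz → y = z).
(a): holds.
(b): fails — s sees both s and u.
(c): fails — 1 sees both 0 and 1.

(a)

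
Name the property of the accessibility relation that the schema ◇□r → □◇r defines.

convergence

Suppose ◇□r→□◇r is valid. Take Rxy, Rxz and set V(r)={w : Ryw}. Then □r at y so ◇□r at x, so □◇r at x, so ◇r at z, giving w with Rzw and Ryw.
Conversely, on a frame with convergence the schema holds at every world under every valuation.
Frame condition: ∀x ∀y ∀z (Rxy ∧ Rxz → ∃w (Ryw ∧ Rzw)).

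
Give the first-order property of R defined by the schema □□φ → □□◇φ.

This is a Sahlqvist (Geach-type) schema ◇^0□^2φ → □^2◇^1φ.
First-order correspondent: ∀x ∀z (xR²z → ∃w (xR²w ∧ zRw)).

∀x ∀z (xR²z → ∃w (xR²w ∧ zRw))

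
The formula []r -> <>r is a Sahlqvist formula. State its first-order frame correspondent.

Suppose □r→◇r is valid. At any x set V(r)=W. Then □r at x, so ◇r at x, so x has a successor.
The converse is a direct semantic check.
Frame condition: forall x exists y Rxy.

seriality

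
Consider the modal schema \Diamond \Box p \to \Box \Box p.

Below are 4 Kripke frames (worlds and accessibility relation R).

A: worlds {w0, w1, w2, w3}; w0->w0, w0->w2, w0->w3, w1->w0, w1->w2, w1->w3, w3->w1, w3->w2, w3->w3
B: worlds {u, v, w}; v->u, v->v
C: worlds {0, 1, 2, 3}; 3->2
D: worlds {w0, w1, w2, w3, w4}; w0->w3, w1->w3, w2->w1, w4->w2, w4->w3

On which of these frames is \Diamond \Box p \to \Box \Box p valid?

C

The schema corresponds to a generalized confluence (Geach) condition: \forall x \forall y \forall z ((xRy \wedge x R^2 z) \to \exists w (yRw \wedge z = w)).
A: fails — w0Rw0, w0R²w1 but no w with w0Rw and w1=w.
B: fails — vRu, vR²u but no t with uRt and u=t.
C: holds.
D: fails — w4Rw3, w4R²w1 but no w with w3Rw and w1=w.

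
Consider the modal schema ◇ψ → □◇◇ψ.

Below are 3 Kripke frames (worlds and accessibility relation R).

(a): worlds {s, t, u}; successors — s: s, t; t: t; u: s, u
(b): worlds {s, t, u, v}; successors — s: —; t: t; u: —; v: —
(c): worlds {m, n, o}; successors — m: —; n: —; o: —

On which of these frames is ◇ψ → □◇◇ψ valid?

(b), (c)

The schema corresponds to a generalized confluence (Geach) condition: ∀x ∀y ∀z ((xRy ∧ xRz) → ∃w (y = w ∧ zR²w)).
(a): fails — sRs, sRt but no w with s=w and tR²w.
(b): condition met.
(c): condition met.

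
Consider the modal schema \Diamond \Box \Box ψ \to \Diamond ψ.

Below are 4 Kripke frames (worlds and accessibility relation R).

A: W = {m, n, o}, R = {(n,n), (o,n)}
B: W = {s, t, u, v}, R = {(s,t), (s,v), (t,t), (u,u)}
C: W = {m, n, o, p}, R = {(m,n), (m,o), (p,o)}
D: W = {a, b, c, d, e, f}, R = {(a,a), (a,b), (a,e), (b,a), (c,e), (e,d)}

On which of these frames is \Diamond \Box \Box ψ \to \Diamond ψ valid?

A

This is the axiom for a generalized confluence (Geach) condition; its first-order frame correspondent is \forall x \forall y (xRy \to \exists w (y R^2 w \wedge xRw)).
A: satisfies the condition.
B: fails — sRv but no w with vR²w and sRw.
C: fails — mRn but no w with nR²w and mRw.
D: fails — aRe but no w with eR²w and aRw.
Valid on: A.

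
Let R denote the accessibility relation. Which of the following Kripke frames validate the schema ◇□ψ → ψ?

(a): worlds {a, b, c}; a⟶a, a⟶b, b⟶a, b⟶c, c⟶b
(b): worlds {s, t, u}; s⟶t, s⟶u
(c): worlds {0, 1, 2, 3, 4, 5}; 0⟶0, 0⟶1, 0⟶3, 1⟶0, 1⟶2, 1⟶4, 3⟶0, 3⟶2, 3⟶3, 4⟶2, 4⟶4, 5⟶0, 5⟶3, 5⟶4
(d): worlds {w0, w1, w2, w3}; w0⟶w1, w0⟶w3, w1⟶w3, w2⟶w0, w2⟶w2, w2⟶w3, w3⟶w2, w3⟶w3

The schema corresponds to symmetry: ∀x ∀y (Rxy → Ryx).
(a): satisfies the condition.
(b): fails — Rsu but not Rus.
(c): fails — R32 but not R23.
(d): fails — Rw1w3 but not Rw3w1.
Valid on: (a).

(a)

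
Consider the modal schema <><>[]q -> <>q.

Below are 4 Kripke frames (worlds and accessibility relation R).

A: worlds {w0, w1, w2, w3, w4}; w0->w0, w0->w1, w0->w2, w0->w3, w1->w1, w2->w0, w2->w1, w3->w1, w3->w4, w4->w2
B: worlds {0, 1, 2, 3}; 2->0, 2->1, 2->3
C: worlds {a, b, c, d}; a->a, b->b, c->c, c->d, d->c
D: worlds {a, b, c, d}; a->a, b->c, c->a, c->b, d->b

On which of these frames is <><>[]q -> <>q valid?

B, C

The schema corresponds to a generalized confluence (Geach) condition: forall x forall y (x R^2 y -> exists w (yRw & xRw)).
A: fails — w4R²w1 but no w with w1Rw and w4Rw.
B: holds.
C: holds.
D: fails — bR²a but no w with aRw and bRw.
Valid on: B, C.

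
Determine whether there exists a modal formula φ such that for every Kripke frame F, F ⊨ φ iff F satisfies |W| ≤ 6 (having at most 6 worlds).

No — not modally definable

Any modally definable frame class is closed under disjoint unions.
Any modal formula valid on each of 7 disjoint one-world frames is valid on their disjoint union (validity is preserved under disjoint unions). Each one-world frame has |W|=1≤6, but the union has |W|=7.
Hence having at most 6 worlds is not modally definable.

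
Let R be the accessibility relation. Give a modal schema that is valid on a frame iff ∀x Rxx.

□ψ → ψ

This is reflexivity; the standard corresponding axiom is T: □ψ → ψ.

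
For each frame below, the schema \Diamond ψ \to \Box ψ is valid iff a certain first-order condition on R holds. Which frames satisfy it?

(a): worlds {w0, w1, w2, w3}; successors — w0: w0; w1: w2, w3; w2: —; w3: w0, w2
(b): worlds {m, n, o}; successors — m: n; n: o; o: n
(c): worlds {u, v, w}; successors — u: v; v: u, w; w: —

This is the axiom for partial functionality; its first-order frame correspondent is \forall x \forall y \forall z (Rxy \wedge Rxz \to y = z).
(a): fails — w1 sees both w2 and w3.
(b): holds.
(c): fails — v sees both u and w.

(b)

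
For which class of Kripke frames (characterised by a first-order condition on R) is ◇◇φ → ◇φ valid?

transitivity

This is a form of the 4 axiom.
It corresponds to transitivity: ∀x ∀y ∀z (Rxy ∧ Ryz → Rxz).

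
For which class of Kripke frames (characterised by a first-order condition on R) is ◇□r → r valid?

symmetry

This is a form of the B axiom.
It corresponds to symmetry: ∀x ∀y (Rxy → Ryx).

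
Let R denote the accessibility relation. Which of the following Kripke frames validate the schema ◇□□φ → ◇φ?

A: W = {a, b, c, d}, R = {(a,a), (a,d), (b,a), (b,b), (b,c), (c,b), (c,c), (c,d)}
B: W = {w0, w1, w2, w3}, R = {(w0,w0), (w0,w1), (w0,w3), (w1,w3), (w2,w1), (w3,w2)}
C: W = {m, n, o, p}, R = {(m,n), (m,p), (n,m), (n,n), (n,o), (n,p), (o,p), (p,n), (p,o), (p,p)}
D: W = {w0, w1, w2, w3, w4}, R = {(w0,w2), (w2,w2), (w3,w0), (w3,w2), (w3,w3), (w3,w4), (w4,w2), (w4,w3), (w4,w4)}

Frame correspondent (Sahlqvist): ∀x ∀y (xRy → ∃w (yR²w ∧ xRw)) — i.e. a generalized confluence (Geach) condition.
A: fails — aRd but no w with dR²w and aRw.
B: fails — w0Rw1 but no w with w1R²w and w0Rw.
C: holds.
D: holds.
Valid on: C, D.

C, D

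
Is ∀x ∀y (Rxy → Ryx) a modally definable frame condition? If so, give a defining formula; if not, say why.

Definable; r → □◇r defines it

This is a Sahlqvist condition; the B axiom r → □◇r defines it.
Suppose r→□◇r is valid. Take Rxy and set V(r)={x}. Then r at x, so □◇r at x, so ◇r at y, so some z with Ryz has r; z=x, i.e. Ryx.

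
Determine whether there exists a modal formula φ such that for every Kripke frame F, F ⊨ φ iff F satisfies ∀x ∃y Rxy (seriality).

This is a Sahlqvist condition; the D axiom □r → ◇r defines it.
Suppose □r→◇r is valid. At any x set V(r)=W. Then □r at x, so ◇r at x, so x has a successor.

Yes — defined by □r → ◇r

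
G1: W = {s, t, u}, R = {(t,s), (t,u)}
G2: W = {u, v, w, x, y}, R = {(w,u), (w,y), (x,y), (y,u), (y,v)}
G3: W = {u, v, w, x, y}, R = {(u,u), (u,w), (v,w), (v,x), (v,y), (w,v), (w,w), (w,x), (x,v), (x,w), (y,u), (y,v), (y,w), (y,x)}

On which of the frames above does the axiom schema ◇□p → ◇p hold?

G3

This is the axiom for a generalized confluence (Geach) condition; its first-order frame correspondent is ∀x ∀y (xRy → ∃w (yRw ∧ xRw)).
G1: fails — tRs but no w with sRw and tRw.
G2: fails — wRu but no t with uRt and wRt.
G3: condition met.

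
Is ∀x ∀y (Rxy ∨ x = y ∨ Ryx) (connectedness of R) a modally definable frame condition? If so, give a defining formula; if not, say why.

Modal frame validity is preserved under disjoint unions.
Take 3 disjoint single-world reflexive frames: each is trivially connected, but their disjoint union has 3 worlds with no edge between distinct components, so it is not connected.
Hence connectedness of R is not modally definable.

No — not modally definable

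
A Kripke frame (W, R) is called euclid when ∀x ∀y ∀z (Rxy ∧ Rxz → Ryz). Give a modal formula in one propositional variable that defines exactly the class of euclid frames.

The condition is the Euclidean property. The 5 schema ◇p → □◇p defines it.
Suppose ◇p→□◇p is valid. Take Rxy, Rxz and set V(p)={y}. Then ◇p at x, so □◇p at x, so ◇p at z, so some w with Rzw has p; w=y, i.e. Rzy. By symmetry of the argument, Ryz.

◇p → □◇p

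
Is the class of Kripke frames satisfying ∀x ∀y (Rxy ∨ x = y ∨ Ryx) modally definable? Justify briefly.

No — not modally definable

Modal frame validity is preserved under disjoint unions.
Take 4 disjoint single-world reflexive frames: each is trivially connected, but their disjoint union has 4 worlds with no edge between distinct components, so it is not connected.
So no modal formula (or set of formulas) defines exactly the connected frames.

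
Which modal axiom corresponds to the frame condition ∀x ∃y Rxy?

A defining formula is □q → ◇q (the D axiom).

□q → ◇q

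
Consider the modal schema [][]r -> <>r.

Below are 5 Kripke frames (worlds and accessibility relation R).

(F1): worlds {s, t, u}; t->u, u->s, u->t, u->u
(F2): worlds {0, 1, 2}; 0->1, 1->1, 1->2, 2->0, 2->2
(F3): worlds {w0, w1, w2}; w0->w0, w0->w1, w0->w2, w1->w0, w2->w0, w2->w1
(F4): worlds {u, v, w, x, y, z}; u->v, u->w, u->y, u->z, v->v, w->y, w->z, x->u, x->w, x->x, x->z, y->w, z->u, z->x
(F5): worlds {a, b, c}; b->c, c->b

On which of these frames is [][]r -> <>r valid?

This is the axiom for a generalized confluence (Geach) condition; its first-order frame correspondent is forall x exists w (x R^2 w & xRw).
(F1): fails — at s but no w with sR²w and sRw.
(F2): holds.
(F3): holds.
(F4): fails — at w but no t with wR²t and wRt.
(F5): fails — at a but no w with aR²w and aRw.
Valid on: (F2), (F3).

(F2), (F3)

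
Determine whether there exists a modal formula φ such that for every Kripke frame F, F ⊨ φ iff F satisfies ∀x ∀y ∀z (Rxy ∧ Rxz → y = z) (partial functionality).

Yes — defined by ◇p → □p

This is a Sahlqvist condition; the CD axiom ◇p → □p defines it.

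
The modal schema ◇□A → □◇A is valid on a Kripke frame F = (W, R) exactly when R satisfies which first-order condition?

Suppose ◇□A→□◇A is valid. Take Rxy, Rxz and set V(A)={w : Ryw}. Then □A at y so ◇□A at x, so □◇A at x, so ◇A at z, giving w with Rzw and Ryw.

convergence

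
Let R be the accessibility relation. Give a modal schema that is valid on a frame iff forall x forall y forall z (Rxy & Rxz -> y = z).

◇p → □p

A defining formula is ◇p → □p (the CD axiom).
Suppose ◇p→□p is valid. Take Rxy, Rxz and set V(p)={y}. Then ◇p at x, so □p at x, so p at z, i.e. z=y.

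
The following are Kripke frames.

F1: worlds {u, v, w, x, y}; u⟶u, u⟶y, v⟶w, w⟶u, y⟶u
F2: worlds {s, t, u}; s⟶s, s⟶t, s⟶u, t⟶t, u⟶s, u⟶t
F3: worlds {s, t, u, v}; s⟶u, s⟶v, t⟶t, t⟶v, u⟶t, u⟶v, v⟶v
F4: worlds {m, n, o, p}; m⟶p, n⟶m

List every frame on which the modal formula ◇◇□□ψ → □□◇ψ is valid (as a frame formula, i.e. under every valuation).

F1, F2, F3

Frame correspondent (Sahlqvist): ∀x ∀y ∀z ((xR²y ∧ xR²z) → ∃w (yR²w ∧ zRw)) — i.e. a generalized confluence (Geach) condition.
F1: ✓.
F2: ✓.
F3: ✓.
F4: fails — nR²p, nR²p but no w with pR²w and pRw.
Valid on: F1, F2, F3.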